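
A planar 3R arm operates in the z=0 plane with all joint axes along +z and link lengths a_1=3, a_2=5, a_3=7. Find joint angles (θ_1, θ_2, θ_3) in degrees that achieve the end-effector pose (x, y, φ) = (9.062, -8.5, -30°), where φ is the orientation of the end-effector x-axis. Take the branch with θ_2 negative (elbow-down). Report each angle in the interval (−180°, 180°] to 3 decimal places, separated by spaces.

wrist centre = target − a_3·(cos φ, sin φ) = (2.9998, -5.0000)
cos θ_2 = (33.9989−3²−5²)/(2·3·5) = -0.0000; θ_2 = -90.0020° (elbow-down)
β = atan2(-5.0000,2.9998) = -59.0377°; ψ = atan2(-5.0000,2.9998) = -59.0377°
θ_1 = β − ψ = -0.0000°
θ_3 = φ − θ_1 − θ_2 = 60.0020° (wrapped to (-180°,180°])

-0.000 -90.002 60.002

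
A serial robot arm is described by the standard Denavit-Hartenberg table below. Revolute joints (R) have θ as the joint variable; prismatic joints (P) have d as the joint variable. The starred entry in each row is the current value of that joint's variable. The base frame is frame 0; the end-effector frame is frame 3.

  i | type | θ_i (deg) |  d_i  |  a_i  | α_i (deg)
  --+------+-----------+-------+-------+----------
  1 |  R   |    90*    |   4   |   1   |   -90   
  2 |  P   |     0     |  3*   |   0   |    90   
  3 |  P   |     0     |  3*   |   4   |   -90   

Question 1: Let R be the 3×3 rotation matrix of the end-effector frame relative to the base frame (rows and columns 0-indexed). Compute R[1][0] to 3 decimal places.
1.000

End-effector x-axis (col 0 of R) = (0.0000,1.0000,0.0000)
R[1][0] = 1.0000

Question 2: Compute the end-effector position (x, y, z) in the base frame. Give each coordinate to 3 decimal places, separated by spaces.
-3.000 5.000 7.000

after link 1: o_1 = (0.0000, 1.0000, 4.0000)
after link 2: o_2 = (-3.0000, 1.0000, 4.0000)
after link 3: o_3 = (-3.0000, 5.0000, 7.0000)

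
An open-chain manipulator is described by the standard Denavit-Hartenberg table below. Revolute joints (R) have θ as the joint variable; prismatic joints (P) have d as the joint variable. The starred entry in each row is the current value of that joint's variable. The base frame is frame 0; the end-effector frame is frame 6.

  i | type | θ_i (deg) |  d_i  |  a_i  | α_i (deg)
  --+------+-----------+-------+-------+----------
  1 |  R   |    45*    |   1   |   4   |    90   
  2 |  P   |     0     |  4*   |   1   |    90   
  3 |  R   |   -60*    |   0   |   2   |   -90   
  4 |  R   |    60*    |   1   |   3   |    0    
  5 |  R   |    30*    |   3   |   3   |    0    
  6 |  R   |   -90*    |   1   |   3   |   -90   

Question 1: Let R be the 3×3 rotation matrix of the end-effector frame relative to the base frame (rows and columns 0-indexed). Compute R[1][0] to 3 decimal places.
End-effector x-axis (col 0 of R) = (-0.2588,0.9659,-0.0000)
R[1][0] = 0.9659

0.966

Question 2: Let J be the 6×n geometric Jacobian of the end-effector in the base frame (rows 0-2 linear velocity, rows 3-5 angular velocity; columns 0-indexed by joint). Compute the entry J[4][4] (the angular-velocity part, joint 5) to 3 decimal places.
0.259

axis z_4 = (0.9659,0.2588,0.0000); lever o_n−o_4 = (3.0872,3.9331,3.0000)
cross product → J_v[:, 4] = (0.7765,-2.8978,3.0000)
J_ω[:, 4] = z_4
entry J[4][4] = 0.2588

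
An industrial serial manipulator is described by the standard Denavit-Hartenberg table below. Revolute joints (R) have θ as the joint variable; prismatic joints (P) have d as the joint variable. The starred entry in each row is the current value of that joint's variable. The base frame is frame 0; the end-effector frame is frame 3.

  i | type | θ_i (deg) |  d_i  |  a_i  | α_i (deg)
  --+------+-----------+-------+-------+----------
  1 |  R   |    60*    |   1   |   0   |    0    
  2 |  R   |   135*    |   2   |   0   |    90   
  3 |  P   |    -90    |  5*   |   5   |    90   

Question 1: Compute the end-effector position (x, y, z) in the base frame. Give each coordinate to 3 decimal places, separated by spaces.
-1.294 4.830 -2.000

after link 1: o_1 = (0.0000, 0.0000, 1.0000)
after link 2: o_2 = (0.0000, 0.0000, 3.0000)
after link 3: o_3 = (-1.2941, 4.8296, -2.0000)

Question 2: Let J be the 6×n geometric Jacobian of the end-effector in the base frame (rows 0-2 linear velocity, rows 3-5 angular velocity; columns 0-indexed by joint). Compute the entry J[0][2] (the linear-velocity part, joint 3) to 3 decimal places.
-0.259

prismatic axis z_2 = (-0.2588,0.9659,0.0000)
J_v[:, 2] = z_2; J_ω[:, 2] = (0,0,0)
entry J[0][2] = -0.2588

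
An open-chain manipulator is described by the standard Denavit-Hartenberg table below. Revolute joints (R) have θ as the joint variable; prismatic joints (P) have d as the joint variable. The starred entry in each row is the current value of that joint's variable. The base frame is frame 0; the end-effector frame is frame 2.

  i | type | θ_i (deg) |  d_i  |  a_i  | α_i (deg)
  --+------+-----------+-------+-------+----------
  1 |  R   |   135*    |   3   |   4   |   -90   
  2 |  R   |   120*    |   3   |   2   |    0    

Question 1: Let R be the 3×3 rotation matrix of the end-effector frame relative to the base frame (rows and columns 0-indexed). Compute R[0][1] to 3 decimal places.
End-effector y-axis (col 1 of R) = (0.6124,-0.6124,0.5000)
R[0][1] = 0.6124

0.612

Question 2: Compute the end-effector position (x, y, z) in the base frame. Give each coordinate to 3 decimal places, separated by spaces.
after link 1: o_1 = (-2.8284, 2.8284, 3.0000)
after link 2: o_2 = (-4.2426, 0.0000, 1.2679)

-4.243 0.000 1.268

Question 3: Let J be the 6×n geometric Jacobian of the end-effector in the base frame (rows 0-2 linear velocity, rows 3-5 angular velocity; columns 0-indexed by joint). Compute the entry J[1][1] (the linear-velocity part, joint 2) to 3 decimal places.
axis z_1 = (-0.7071,-0.7071,0.0000); lever o_n−o_1 = (-1.4142,-2.8284,-1.7321)
cross product → J_v[:, 1] = (1.2247,-1.2247,1.0000)
J_ω[:, 1] = z_1
entry J[1][1] = -1.2247

-1.225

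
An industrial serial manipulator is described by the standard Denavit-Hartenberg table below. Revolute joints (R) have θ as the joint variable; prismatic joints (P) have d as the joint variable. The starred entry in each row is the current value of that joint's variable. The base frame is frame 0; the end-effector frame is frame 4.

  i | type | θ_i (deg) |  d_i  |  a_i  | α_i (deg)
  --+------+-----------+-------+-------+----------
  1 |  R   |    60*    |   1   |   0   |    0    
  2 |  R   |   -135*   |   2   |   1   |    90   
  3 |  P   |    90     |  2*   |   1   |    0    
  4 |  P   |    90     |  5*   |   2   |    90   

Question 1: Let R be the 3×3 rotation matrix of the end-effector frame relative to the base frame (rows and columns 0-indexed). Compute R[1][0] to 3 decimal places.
End-effector x-axis (col 0 of R) = (-0.2588,0.9659,0.0000)
R[1][0] = 0.9659

0.966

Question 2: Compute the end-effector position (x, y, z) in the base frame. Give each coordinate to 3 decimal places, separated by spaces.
after link 1: o_1 = (0.0000, 0.0000, 1.0000)
after link 2: o_2 = (0.2588, -0.9659, 3.0000)
after link 3: o_3 = (-1.6730, -1.4836, 4.0000)
after link 4: o_4 = (-7.0203, -0.8458, 4.0000)

-7.020 -0.846 4.000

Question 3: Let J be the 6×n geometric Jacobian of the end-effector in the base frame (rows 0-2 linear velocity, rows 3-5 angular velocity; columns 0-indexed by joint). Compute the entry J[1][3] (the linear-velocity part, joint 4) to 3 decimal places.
prismatic axis z_3 = (-0.9659,-0.2588,0.0000)
J_v[:, 3] = z_3; J_ω[:, 3] = (0,0,0)
entry J[1][3] = -0.2588

-0.259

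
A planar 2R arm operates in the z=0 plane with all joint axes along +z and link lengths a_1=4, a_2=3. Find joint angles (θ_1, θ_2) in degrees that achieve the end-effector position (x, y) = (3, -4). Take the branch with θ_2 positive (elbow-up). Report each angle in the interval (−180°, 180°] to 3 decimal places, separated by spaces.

cos θ_2 = (25.0000−4²−3²)/(2·4·3) = 0.0000; θ_2 = 90.0000° (elbow-up)
β = atan2(-4.0000,3.0000) = -53.1301°; ψ = atan2(3.0000,4.0000) = 36.8699°
θ_1 = β − ψ = -90.0000°

-90.000 90.000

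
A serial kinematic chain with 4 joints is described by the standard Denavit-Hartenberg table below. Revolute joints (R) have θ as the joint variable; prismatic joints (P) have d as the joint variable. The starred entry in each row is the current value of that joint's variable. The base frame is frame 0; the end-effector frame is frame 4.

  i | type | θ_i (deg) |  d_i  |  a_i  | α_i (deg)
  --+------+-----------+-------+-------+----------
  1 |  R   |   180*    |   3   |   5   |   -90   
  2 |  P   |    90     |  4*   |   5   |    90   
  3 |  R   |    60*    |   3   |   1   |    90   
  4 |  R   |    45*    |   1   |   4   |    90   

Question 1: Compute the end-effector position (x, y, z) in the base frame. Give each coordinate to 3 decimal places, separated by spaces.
-10.828 -6.816 -4.780

after link 1: o_1 = (-5.0000, 0.0000, 3.0000)
after link 2: o_2 = (-5.0000, -4.0000, -2.0000)
after link 3: o_3 = (-8.0000, -4.8660, -2.5000)
after link 4: o_4 = (-10.8284, -6.8155, -4.7802)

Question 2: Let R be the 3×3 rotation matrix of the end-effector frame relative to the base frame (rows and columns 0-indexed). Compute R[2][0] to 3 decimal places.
-0.354

End-effector x-axis (col 0 of R) = (-0.7071,-0.6124,-0.3536)
R[2][0] = -0.3536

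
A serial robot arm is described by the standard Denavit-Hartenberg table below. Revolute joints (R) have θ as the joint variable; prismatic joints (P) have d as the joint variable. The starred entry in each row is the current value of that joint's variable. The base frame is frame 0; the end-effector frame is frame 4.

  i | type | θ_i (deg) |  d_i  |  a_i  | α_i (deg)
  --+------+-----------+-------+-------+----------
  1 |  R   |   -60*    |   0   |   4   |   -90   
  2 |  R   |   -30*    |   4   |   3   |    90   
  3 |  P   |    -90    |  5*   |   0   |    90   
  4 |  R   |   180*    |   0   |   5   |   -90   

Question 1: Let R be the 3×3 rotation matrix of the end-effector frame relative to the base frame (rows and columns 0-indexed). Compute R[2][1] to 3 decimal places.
0.500

End-effector y-axis (col 1 of R) = (0.4330,-0.7500,0.5000)
R[2][1] = 0.5000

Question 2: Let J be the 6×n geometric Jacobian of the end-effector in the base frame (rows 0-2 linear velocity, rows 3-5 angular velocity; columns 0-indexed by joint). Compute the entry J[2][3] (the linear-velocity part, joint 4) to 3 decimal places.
-4.330

axis z_3 = (-0.4330,0.7500,-0.5000); lever o_n−o_3 = (4.3301,2.5000,0.0000)
cross product → J_v[:, 3] = (1.2500,-2.1651,-4.3301)
J_ω[:, 3] = z_3
entry J[2][3] = -4.3301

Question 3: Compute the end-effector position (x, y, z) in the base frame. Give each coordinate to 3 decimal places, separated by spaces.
9.843 0.951 5.830

after link 1: o_1 = (2.0000, -3.4641, 0.0000)
after link 2: o_2 = (6.7631, -3.7141, 1.5000)
after link 3: o_3 = (5.5131, -1.5490, 5.8301)
after link 4: o_4 = (9.8433, 0.9510, 5.8301)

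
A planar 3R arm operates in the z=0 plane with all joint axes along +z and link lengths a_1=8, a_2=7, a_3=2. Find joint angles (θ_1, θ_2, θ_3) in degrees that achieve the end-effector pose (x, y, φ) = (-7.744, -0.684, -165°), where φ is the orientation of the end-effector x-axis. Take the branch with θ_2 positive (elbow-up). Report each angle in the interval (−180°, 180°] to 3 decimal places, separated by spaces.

123.284 134.997 -63.280

wrist centre = target − a_3·(cos φ, sin φ) = (-5.8121, -0.1664)
cos θ_2 = (33.8087−8²−7²)/(2·8·7) = -0.7071; θ_2 = 134.9966° (elbow-up)
β = atan2(-0.1664,-5.8121) = -178.3605°; ψ = atan2(4.9500,3.0505) = 58.3558°
θ_1 = β − ψ = -236.7163°
θ_3 = φ − θ_1 − θ_2 = -63.2803° (wrapped to (-180°,180°])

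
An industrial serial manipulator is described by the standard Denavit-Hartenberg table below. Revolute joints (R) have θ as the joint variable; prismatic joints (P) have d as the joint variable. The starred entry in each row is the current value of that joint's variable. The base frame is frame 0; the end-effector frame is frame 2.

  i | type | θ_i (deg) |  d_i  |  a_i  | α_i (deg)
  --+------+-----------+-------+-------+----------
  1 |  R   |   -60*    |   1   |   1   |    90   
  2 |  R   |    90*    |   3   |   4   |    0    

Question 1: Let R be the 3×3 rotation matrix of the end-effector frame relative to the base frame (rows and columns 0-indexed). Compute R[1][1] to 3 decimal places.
End-effector y-axis (col 1 of R) = (-0.5000,0.8660,0.0000)
R[1][1] = 0.8660

0.866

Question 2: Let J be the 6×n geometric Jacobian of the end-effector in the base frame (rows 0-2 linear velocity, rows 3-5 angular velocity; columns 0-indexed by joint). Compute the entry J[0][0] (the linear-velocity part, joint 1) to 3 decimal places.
axis z_0 = ẑ; lever o_n−o_0 = (-2.0981,-2.3660,5.0000)
cross product → J_v[:, 0] = (2.3660,-2.0981,0.0000)
J_ω[:, 0] = z_0
entry J[0][0] = 2.3660

2.366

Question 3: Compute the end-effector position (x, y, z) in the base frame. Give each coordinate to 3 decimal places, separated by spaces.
-2.098 -2.366 5.000

after link 1: o_1 = (0.5000, -0.8660, 1.0000)
after link 2: o_2 = (-2.0981, -2.3660, 5.0000)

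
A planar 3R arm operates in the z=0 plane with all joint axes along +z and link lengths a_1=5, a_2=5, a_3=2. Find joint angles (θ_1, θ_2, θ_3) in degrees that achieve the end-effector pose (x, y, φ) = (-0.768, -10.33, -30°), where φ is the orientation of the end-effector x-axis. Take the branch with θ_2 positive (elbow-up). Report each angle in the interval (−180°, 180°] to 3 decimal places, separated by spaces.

wrist centre = target − a_3·(cos φ, sin φ) = (-2.5001, -9.3300)
cos θ_2 = (93.2992−5²−5²)/(2·5·5) = 0.8660; θ_2 = 30.0048° (elbow-up)
β = atan2(-9.3300,-2.5001) = -105.0005°; ψ = atan2(2.5004,9.3299) = 15.0024°
θ_1 = β − ψ = -120.0029°
θ_3 = φ − θ_1 − θ_2 = 59.9981° (wrapped to (-180°,180°])

-120.003 30.005 59.998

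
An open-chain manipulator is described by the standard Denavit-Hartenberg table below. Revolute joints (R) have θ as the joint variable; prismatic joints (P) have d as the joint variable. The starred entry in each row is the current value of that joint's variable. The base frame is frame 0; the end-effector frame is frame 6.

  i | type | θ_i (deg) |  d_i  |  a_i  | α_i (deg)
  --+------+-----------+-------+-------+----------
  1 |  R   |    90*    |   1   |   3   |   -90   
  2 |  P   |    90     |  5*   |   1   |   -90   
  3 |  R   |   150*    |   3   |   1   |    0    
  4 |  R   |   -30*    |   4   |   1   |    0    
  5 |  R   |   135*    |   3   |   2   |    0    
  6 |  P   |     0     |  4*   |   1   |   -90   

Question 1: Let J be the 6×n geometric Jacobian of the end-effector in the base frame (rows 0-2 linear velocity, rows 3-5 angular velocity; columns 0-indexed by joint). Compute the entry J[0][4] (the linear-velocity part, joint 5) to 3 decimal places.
axis z_4 = (-0.0000,-1.0000,-0.0000); lever o_n−o_4 = (-2.8978,-7.0000,0.7765)
cross product → J_v[:, 4] = (-0.7765,0.0000,-2.8978)
J_ω[:, 4] = z_4
entry J[0][4] = -0.7765

-0.776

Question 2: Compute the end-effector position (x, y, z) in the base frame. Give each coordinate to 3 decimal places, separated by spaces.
-6.532 -11.000 2.142

after link 1: o_1 = (0.0000, 3.0000, 1.0000)
after link 2: o_2 = (-5.0000, 3.0000, 0.0000)
after link 3: o_3 = (-4.5000, 0.0000, 0.8660)
after link 4: o_4 = (-3.6340, -4.0000, 1.3660)
after link 5: o_5 = (-5.5658, -7.0000, 1.8837)
after link 6: o_6 = (-6.5318, -11.0000, 2.1425)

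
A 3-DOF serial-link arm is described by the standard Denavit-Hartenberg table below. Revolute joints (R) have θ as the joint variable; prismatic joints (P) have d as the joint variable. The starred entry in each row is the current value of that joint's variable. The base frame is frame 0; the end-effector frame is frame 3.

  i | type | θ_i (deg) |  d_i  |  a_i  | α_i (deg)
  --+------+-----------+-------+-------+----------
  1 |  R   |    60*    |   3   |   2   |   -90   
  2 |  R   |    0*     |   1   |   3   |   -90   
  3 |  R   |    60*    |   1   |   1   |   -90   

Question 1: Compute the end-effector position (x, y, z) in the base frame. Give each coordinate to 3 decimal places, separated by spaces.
2.634 4.830 2.000

after link 1: o_1 = (1.0000, 1.7321, 3.0000)
after link 2: o_2 = (1.6340, 4.8301, 3.0000)
after link 3: o_3 = (2.6340, 4.8301, 2.0000)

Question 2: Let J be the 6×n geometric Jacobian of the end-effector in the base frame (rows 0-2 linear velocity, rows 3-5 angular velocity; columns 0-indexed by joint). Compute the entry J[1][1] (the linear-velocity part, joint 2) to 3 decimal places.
axis z_1 = (-0.8660,0.5000,0.0000); lever o_n−o_1 = (1.6340,3.0981,-1.0000)
cross product → J_v[:, 1] = (-0.5000,-0.8660,-3.5000)
J_ω[:, 1] = z_1
entry J[1][1] = -0.8660

-0.866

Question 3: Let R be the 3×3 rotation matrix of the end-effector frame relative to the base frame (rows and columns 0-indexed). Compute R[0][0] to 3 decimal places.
End-effector x-axis (col 0 of R) = (1.0000,0.0000,-0.0000)
R[0][0] = 1.0000

1.000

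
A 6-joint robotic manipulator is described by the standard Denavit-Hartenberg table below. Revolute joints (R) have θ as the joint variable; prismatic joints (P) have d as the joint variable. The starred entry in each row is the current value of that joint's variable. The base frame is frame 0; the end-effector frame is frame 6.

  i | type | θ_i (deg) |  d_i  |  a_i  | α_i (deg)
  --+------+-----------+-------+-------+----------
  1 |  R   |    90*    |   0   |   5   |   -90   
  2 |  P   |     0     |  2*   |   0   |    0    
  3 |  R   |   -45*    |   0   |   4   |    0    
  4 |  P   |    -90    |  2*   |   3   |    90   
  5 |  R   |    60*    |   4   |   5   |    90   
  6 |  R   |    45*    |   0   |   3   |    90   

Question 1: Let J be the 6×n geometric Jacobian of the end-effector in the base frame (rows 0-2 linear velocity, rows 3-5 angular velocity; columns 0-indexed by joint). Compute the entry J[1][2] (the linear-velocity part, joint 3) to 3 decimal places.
3.139

axis z_2 = (-1.0000,0.0000,0.0000); lever o_n−o_2 = (-8.1672,-6.1391,3.1391)
cross product → J_v[:, 2] = (0.0000,3.1391,6.1391)
J_ω[:, 2] = z_2
entry J[1][2] = 3.1391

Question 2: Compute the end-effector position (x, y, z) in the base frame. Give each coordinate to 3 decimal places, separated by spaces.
after link 1: o_1 = (0.0000, 5.0000, 0.0000)
after link 2: o_2 = (-2.0000, 5.0000, 0.0000)
after link 3: o_3 = (-2.0000, 7.8284, 2.8284)
after link 4: o_4 = (-4.0000, 5.7071, 4.9497)
after link 5: o_5 = (-8.3301, 1.1109, 3.8891)
after link 6: o_6 = (-10.1672, -1.1391, 3.1391)

-10.167 -1.139 3.139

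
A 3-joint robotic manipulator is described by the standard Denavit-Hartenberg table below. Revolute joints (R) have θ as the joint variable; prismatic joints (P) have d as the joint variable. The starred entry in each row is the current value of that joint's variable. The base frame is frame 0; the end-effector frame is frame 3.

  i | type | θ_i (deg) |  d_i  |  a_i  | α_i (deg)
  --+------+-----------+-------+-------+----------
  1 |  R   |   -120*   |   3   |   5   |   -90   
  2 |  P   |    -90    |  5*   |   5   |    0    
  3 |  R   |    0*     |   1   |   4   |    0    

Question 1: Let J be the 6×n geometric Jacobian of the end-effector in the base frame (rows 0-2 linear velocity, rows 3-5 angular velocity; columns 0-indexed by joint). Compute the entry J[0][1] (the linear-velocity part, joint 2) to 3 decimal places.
0.866

prismatic axis z_1 = (0.8660,-0.5000,0.0000)
J_v[:, 1] = z_1; J_ω[:, 1] = (0,0,0)
entry J[0][1] = 0.8660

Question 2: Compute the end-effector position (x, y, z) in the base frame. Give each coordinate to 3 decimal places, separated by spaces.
2.696 -7.330 12.000

after link 1: o_1 = (-2.5000, -4.3301, 3.0000)
after link 2: o_2 = (1.8301, -6.8301, 8.0000)
after link 3: o_3 = (2.6962, -7.3301, 12.0000)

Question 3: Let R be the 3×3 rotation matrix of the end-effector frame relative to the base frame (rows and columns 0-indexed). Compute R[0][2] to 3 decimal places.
End-effector z-axis (col 2 of R) = (0.8660,-0.5000,0.0000)
R[0][2] = 0.8660

0.866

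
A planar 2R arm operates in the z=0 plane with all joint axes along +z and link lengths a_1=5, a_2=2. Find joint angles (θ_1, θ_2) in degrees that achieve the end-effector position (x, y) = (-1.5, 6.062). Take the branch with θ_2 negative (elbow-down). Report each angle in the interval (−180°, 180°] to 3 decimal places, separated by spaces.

120.002 -60.007

cos θ_2 = (38.9978−5²−2²)/(2·5·2) = 0.4999; θ_2 = -60.0071° (elbow-down)
β = atan2(6.0620,-1.5000) = 103.8983°; ψ = atan2(-1.7322,5.9998) = -16.1038°
θ_1 = β − ψ = 120.0020°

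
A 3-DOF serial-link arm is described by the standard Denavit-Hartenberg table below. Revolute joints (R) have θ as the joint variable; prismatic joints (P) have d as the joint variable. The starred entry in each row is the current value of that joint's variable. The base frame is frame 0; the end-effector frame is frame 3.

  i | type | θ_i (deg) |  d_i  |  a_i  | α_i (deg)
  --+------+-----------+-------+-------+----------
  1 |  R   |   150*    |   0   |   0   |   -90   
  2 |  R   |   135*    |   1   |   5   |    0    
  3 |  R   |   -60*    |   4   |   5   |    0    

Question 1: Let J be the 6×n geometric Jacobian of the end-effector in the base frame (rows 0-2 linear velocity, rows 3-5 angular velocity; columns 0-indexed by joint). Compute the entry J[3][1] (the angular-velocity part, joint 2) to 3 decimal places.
axis z_1 = (-0.5000,-0.8660,0.0000); lever o_n−o_1 = (-0.5589,-5.4508,-8.3652)
cross product → J_v[:, 1] = (7.2444,-4.1826,2.2414)
J_ω[:, 1] = z_1
entry J[3][1] = -0.5000

-0.500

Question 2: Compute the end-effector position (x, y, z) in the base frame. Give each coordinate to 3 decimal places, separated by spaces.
after link 1: o_1 = (0.0000, 0.0000, 0.0000)
after link 2: o_2 = (2.5619, -2.6338, -3.5355)
after link 3: o_3 = (-0.5589, -5.4508, -8.3652)

-0.559 -5.451 -8.365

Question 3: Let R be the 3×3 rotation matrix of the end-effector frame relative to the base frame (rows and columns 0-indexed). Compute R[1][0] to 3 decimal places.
0.129

End-effector x-axis (col 0 of R) = (-0.2241,0.1294,-0.9659)
R[1][0] = 0.1294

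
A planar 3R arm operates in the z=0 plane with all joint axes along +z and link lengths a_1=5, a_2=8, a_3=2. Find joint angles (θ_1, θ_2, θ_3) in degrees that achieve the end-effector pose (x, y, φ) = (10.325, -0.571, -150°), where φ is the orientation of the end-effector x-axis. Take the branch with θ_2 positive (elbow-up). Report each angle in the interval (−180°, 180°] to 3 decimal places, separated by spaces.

-25.930 45.012 -169.082

wrist centre = target − a_3·(cos φ, sin φ) = (12.0571, 0.4290)
cos θ_2 = (145.5565−5²−8²)/(2·5·8) = 0.7070; θ_2 = 45.0122° (elbow-up)
β = atan2(0.4290,12.0571) = 2.0378°; ψ = atan2(5.6581,10.6557) = 27.9679°
θ_1 = β − ψ = -25.9301°
θ_3 = φ − θ_1 − θ_2 = -169.0820° (wrapped to (-180°,180°])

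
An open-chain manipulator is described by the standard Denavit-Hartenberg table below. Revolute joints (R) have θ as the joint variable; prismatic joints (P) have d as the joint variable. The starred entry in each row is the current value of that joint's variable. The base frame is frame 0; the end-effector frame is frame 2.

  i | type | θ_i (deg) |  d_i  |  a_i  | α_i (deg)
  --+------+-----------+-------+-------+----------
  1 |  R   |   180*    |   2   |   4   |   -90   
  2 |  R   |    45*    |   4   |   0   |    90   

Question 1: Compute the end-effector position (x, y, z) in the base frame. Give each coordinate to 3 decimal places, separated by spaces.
-4.000 -4.000 2.000

after link 1: o_1 = (-4.0000, 0.0000, 2.0000)
after link 2: o_2 = (-4.0000, -4.0000, 2.0000)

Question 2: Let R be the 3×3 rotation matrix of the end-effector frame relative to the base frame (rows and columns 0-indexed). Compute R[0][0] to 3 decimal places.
-0.707

End-effector x-axis (col 0 of R) = (-0.7071,0.0000,-0.7071)
R[0][0] = -0.7071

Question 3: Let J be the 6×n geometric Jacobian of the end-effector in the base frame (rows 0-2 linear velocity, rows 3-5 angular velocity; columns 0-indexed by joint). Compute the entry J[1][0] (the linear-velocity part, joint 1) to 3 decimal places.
axis z_0 = ẑ; lever o_n−o_0 = (-4.0000,-4.0000,2.0000)
cross product → J_v[:, 0] = (4.0000,-4.0000,0.0000)
J_ω[:, 0] = z_0
entry J[1][0] = -4.0000

-4.000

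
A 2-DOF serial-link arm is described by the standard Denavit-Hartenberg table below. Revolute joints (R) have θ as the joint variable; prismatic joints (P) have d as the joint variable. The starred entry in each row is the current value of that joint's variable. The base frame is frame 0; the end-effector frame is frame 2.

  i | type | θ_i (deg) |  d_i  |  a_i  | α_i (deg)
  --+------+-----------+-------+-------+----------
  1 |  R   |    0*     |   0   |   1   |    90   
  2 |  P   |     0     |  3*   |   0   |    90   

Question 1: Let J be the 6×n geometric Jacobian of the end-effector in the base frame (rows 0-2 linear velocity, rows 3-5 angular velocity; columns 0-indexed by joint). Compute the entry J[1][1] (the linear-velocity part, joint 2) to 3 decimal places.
prismatic axis z_1 = (0.0000,-1.0000,0.0000)
J_v[:, 1] = z_1; J_ω[:, 1] = (0,0,0)
entry J[1][1] = -1.0000

-1.000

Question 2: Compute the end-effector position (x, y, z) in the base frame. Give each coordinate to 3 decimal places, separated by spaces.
after link 1: o_1 = (1.0000, 0.0000, 0.0000)
after link 2: o_2 = (1.0000, -3.0000, 0.0000)

1.000 -3.000 0.000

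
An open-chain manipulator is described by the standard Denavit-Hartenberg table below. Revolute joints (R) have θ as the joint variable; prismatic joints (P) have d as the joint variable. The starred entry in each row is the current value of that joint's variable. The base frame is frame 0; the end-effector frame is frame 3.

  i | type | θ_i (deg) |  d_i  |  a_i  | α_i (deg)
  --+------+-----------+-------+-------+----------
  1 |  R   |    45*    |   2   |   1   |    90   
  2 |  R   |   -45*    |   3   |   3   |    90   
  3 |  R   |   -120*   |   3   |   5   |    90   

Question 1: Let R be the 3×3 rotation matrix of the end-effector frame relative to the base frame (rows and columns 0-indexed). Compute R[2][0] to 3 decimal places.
End-effector x-axis (col 0 of R) = (-0.8624,0.3624,0.3536)
R[2][0] = 0.3536

0.354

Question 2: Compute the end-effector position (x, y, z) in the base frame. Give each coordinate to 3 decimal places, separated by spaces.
-1.483 0.398 -0.475

after link 1: o_1 = (0.7071, 0.7071, 2.0000)
after link 2: o_2 = (4.3284, 0.0858, -0.1213)
after link 3: o_3 = (-1.4834, 0.3976, -0.4749)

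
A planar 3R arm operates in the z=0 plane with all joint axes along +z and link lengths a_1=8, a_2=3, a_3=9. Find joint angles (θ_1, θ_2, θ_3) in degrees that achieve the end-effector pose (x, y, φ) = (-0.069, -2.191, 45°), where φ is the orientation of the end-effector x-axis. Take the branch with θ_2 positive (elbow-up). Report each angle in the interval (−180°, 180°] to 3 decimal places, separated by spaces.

-134.997 29.997 149.999

wrist centre = target − a_3·(cos φ, sin φ) = (-6.4330, -8.5550)
cos θ_2 = (114.5703−8²−3²)/(2·8·3) = 0.8660; θ_2 = 29.9973° (elbow-up)
β = atan2(-8.5550,-6.4330) = -126.9416°; ψ = atan2(1.4999,10.5981) = 8.0552°
θ_1 = β − ψ = -134.9967°
θ_3 = φ − θ_1 − θ_2 = 149.9994° (wrapped to (-180°,180°])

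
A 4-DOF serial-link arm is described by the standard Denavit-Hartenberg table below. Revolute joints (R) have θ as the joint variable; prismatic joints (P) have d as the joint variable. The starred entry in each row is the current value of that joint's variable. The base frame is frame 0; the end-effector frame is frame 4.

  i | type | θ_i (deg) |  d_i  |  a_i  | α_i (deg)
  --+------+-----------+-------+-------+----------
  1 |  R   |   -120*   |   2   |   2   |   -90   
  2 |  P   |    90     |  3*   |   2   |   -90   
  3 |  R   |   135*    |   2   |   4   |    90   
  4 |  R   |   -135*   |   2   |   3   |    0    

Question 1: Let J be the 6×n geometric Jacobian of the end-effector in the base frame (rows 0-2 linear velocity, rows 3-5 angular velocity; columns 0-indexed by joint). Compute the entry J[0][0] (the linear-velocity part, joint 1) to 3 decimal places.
axis z_0 = ẑ; lever o_n−o_0 = (-0.8378,-1.9658,-0.0858)
cross product → J_v[:, 0] = (1.9658,-0.8378,0.0000)
J_ω[:, 0] = z_0
entry J[0][0] = 1.9658

1.966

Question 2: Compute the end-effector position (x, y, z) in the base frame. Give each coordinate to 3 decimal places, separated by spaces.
-0.838 -1.966 -0.086

after link 1: o_1 = (-1.0000, -1.7321, 2.0000)
after link 2: o_2 = (1.5981, -3.2321, 0.0000)
after link 3: o_3 = (0.1486, -0.0858, 2.8284)
after link 4: o_4 = (-0.8378, -1.9658, -0.0858)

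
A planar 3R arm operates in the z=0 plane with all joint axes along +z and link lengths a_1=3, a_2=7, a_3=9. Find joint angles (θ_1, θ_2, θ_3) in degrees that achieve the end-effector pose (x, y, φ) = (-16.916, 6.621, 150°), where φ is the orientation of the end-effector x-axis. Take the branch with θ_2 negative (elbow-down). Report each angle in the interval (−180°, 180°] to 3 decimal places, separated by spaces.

-161.192 -44.987 -3.821

wrist centre = target − a_3·(cos φ, sin φ) = (-9.1218, 2.1210)
cos θ_2 = (87.7054−3²−7²)/(2·3·7) = 0.7073; θ_2 = -44.9867° (elbow-down)
β = atan2(2.1210,-9.1218) = 166.9101°; ψ = atan2(-4.9486,7.9509) = -31.8980°
θ_1 = β − ψ = 198.8081°
θ_3 = φ − θ_1 − θ_2 = -3.8214° (wrapped to (-180°,180°])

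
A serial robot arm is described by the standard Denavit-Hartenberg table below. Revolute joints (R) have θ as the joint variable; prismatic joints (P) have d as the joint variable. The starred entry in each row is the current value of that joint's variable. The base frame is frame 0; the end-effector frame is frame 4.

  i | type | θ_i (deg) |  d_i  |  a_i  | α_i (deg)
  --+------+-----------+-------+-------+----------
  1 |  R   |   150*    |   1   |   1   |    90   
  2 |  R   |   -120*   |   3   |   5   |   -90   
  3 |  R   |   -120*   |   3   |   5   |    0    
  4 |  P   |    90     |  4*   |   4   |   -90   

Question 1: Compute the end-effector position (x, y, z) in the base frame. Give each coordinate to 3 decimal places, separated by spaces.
1.132 10.120 -7.665

after link 1: o_1 = (-0.8660, 0.5000, 1.0000)
after link 2: o_2 = (2.7990, 1.8481, -3.3301)
after link 3: o_3 = (1.6316, 7.5221, -2.6651)
after link 4: o_4 = (1.1316, 10.1202, -7.6651)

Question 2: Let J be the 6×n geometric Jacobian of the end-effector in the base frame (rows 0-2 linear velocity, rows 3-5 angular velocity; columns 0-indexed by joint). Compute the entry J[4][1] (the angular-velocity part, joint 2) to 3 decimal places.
axis z_1 = (0.5000,0.8660,0.0000); lever o_n−o_1 = (1.9976,9.6202,-8.6651)
cross product → J_v[:, 1] = (-7.5042,4.3325,3.0801)
J_ω[:, 1] = z_1
entry J[4][1] = 0.8660

0.866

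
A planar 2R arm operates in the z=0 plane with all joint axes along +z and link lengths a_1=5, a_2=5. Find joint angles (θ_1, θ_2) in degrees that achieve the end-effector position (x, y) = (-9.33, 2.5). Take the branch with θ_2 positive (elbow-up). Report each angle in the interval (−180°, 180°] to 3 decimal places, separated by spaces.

149.997 30.005

cos θ_2 = (93.2989−5²−5²)/(2·5·5) = 0.8660; θ_2 = 30.0054° (elbow-up)
β = atan2(2.5000,-9.3300) = 164.9998°; ψ = atan2(2.5004,9.3299) = 15.0027°
θ_1 = β − ψ = 149.9971°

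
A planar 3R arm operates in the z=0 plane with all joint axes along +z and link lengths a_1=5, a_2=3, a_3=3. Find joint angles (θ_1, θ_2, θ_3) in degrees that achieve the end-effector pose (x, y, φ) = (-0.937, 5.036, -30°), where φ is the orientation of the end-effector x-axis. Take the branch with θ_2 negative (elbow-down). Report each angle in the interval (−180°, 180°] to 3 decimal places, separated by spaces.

wrist centre = target − a_3·(cos φ, sin φ) = (-3.5351, 6.5360)
cos θ_2 = (55.2161−5²−3²)/(2·5·3) = 0.7072; θ_2 = -44.9923° (elbow-down)
β = atan2(6.5360,-3.5351) = 118.4073°; ψ = atan2(-2.1210,7.1216) = -16.5852°
θ_1 = β − ψ = 134.9924°
θ_3 = φ − θ_1 − θ_2 = -120.0002° (wrapped to (-180°,180°])

134.992 -44.992 -120.000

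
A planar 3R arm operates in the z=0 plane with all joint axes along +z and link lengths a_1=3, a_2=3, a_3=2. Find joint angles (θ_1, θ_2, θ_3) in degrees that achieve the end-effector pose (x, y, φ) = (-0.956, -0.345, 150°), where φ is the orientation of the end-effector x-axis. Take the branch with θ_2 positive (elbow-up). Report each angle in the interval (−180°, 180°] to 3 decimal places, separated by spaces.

-135.016 150.002 135.015

wrist centre = target − a_3·(cos φ, sin φ) = (0.7761, -1.3450)
cos θ_2 = (2.4113−3²−3²)/(2·3·3) = -0.8660; θ_2 = 150.0017° (elbow-up)
β = atan2(-1.3450,0.7761) = -60.0155°; ψ = atan2(1.4999,0.4019) = 75.0008°
θ_1 = β − ψ = -135.0163°
θ_3 = φ − θ_1 − θ_2 = 135.0147° (wrapped to (-180°,180°])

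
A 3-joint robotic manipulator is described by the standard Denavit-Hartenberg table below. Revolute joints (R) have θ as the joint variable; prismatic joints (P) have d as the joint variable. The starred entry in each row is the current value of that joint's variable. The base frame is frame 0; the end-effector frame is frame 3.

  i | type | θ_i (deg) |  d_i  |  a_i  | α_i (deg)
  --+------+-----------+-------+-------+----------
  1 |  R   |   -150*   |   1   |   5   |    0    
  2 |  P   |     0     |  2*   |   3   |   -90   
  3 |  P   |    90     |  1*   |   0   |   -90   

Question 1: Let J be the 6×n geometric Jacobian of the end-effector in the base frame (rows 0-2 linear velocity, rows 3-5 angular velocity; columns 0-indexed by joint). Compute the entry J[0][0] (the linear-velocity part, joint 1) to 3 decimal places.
4.866

axis z_0 = ẑ; lever o_n−o_0 = (-6.4282,-4.8660,3.0000)
cross product → J_v[:, 0] = (4.8660,-6.4282,0.0000)
J_ω[:, 0] = z_0
entry J[0][0] = 4.8660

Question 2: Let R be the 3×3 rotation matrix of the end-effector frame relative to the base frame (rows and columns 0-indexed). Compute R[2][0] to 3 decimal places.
End-effector x-axis (col 0 of R) = (-0.0000,-0.0000,-1.0000)
R[2][0] = -1.0000

-1.000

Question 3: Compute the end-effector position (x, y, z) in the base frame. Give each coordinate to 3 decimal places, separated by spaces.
-6.428 -4.866 3.000

after link 1: o_1 = (-4.3301, -2.5000, 1.0000)
after link 2: o_2 = (-6.9282, -4.0000, 3.0000)
after link 3: o_3 = (-6.4282, -4.8660, 3.0000)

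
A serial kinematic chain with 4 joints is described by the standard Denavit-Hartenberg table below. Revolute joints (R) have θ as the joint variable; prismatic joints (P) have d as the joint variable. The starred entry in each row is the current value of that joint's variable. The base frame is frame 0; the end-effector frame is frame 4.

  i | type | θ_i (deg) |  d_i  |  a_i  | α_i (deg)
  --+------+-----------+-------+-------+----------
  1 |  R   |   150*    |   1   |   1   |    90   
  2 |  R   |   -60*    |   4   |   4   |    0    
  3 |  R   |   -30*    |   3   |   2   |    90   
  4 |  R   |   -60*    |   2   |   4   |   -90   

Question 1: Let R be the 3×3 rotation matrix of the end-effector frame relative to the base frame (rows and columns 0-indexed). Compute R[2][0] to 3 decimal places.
End-effector x-axis (col 0 of R) = (-0.4330,-0.7500,-0.5000)
R[2][0] = -0.5000

-0.500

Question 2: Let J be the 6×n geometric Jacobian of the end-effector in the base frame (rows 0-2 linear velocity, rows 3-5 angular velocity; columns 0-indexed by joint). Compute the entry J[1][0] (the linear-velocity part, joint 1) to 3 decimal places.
0.902

axis z_0 = ẑ; lever o_n−o_0 = (0.9019,3.5622,-6.4641)
cross product → J_v[:, 0] = (-3.5622,0.9019,0.0000)
J_ω[:, 0] = z_0
entry J[1][0] = 0.9019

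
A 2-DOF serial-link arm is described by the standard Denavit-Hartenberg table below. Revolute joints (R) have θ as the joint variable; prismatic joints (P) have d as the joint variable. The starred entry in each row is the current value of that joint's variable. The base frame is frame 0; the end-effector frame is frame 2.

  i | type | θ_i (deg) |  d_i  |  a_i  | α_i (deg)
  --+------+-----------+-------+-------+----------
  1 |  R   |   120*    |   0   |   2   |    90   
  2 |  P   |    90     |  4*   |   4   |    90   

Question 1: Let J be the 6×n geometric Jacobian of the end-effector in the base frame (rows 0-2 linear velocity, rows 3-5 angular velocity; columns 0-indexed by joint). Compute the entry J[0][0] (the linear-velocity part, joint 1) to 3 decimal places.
-3.732

axis z_0 = ẑ; lever o_n−o_0 = (2.4641,3.7321,4.0000)
cross product → J_v[:, 0] = (-3.7321,2.4641,0.0000)
J_ω[:, 0] = z_0
entry J[0][0] = -3.7321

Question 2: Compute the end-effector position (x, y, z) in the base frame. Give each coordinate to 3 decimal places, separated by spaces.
after link 1: o_1 = (-1.0000, 1.7321, 0.0000)
after link 2: o_2 = (2.4641, 3.7321, 4.0000)

2.464 3.732 4.000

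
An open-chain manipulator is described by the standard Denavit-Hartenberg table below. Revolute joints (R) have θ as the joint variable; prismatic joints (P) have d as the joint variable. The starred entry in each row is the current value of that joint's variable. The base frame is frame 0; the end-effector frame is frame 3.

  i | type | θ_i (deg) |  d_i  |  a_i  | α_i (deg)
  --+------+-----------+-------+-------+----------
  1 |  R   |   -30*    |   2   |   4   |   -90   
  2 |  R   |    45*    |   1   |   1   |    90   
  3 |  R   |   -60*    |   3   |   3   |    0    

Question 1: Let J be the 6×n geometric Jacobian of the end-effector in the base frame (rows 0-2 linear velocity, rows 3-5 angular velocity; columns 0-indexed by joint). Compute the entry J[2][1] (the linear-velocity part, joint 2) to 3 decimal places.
axis z_1 = (0.5000,0.8660,0.0000); lever o_n−o_1 = (2.5690,-3.3285,0.3536)
cross product → J_v[:, 1] = (0.3062,-0.1768,-3.8891)
J_ω[:, 1] = z_1
entry J[2][1] = -3.8891

-3.889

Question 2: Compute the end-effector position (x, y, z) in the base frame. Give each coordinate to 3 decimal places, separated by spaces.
6.033 -5.329 2.354

after link 1: o_1 = (3.4641, -2.0000, 2.0000)
after link 2: o_2 = (4.5765, -1.4875, 1.2929)
after link 3: o_3 = (6.0331, -5.3285, 2.3536)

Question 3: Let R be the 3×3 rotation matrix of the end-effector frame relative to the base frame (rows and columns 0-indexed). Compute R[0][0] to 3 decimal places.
-0.127

End-effector x-axis (col 0 of R) = (-0.1268,-0.9268,-0.3536)
R[0][0] = -0.1268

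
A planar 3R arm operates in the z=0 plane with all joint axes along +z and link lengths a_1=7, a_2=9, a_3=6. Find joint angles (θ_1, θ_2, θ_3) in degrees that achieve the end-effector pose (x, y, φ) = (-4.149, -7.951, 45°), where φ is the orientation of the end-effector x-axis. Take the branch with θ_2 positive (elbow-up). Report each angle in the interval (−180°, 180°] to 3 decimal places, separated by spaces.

-149.996 44.994 150.002

wrist centre = target − a_3·(cos φ, sin φ) = (-8.3916, -12.1936)
cos θ_2 = (219.1045−7²−9²)/(2·7·9) = 0.7072; θ_2 = 44.9942° (elbow-up)
β = atan2(-12.1936,-8.3916) = -124.5357°; ψ = atan2(6.3633,13.3646) = 25.4606°
θ_1 = β − ψ = -149.9963°
θ_3 = φ − θ_1 − θ_2 = 150.0021° (wrapped to (-180°,180°])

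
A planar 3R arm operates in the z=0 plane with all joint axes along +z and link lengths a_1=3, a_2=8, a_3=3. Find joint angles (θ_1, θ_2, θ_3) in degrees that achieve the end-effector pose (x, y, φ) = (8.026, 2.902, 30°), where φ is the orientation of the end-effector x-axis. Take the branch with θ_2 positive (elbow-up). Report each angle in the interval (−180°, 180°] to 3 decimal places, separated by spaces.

-120.008 150.007 0.001

wrist centre = target − a_3·(cos φ, sin φ) = (5.4279, 1.4020)
cos θ_2 = (31.4280−3²−8²)/(2·3·8) = -0.8661; θ_2 = 150.0067° (elbow-up)
β = atan2(1.4020,5.4279) = 14.4826°; ψ = atan2(3.9992,-3.9287) = 134.4904°
θ_1 = β − ψ = -120.0078°
θ_3 = φ − θ_1 − θ_2 = 0.0011° (wrapped to (-180°,180°])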